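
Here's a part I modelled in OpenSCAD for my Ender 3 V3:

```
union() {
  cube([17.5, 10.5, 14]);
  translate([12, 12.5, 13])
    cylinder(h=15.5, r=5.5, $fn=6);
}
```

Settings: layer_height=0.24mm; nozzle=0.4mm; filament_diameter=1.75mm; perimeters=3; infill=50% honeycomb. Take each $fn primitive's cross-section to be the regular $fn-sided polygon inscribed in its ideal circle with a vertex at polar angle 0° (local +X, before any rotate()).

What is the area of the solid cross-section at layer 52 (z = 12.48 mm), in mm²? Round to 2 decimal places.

At z = 12.48 mm: the cube is present — its section is the full 17.5×10.5 rectangle (area 183.75 mm²); the cylinder at (12, 12.5) is not intersected at this z (z outside [13, 28.5]); Taking the union: only the 17.5×10.5 cube is present, so the union is just that shape — area = 183.75 mm². Overall, the cross-section is a single solid region. Net area = 183.75 mm².

183.75 mm²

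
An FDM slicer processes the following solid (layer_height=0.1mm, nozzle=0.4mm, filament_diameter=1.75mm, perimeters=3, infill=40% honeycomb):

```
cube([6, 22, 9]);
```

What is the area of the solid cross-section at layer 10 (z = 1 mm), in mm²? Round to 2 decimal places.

132.00 mm²

At z = 1 mm: the cube is present — its section is the full 6×22 rectangle (area 132.00 mm²). Overall, the cross-section is a single solid region. Net area = 132.00 mm².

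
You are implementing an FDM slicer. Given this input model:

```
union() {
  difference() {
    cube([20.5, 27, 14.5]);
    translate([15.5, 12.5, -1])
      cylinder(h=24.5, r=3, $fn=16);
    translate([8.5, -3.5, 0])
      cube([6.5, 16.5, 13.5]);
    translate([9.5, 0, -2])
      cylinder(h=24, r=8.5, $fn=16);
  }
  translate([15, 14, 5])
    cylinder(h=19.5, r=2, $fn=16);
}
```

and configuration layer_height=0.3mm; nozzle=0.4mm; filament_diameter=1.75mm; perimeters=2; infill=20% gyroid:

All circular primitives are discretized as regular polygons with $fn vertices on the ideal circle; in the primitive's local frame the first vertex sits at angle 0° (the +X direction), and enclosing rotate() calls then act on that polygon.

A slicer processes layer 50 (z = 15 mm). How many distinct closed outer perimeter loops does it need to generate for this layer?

At z = 15 mm: the cube does not reach this height (z outside [0, 14.5]); the r=3 cylinder at (15.5, 12.5) contributes a regular 16-gon of circumradius 3; the cube at (8.5, -3.5) does not reach this height (z outside [0, 13.5]); the r=8.5 cylinder at (9.5, 0) contributes a regular 16-gon of circumradius 8.5; Taking the first minus the rest: the first operand is absent here, so nothing remains; the cylinder at (15, 14): section is a regular 16-gon, circumradius r=2; Merging all regions: only the r=2 cylinder at (15, 14) is present, so the union is just that shape — 1 connected region. The result has 1 disconnected region.

1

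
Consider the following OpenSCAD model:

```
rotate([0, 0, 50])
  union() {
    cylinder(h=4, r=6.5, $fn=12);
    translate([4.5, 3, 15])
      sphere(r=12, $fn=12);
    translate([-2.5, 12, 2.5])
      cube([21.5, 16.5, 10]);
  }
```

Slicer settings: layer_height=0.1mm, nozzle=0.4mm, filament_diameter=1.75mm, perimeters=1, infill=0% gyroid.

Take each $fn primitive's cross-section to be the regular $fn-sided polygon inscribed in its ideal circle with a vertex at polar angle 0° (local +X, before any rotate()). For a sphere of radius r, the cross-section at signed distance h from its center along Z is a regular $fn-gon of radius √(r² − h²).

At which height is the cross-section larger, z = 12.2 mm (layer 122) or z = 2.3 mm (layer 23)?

Layer 122 (z = 12.2): the cylinder is not intersected at this z (z outside [0, 4]); the sphere at (4.5, 3): section is a regular 12-gon, circumradius = √(r²−h²) = √(12²−2.8²) = 11.669 (area = (12/2)·11.669²·sin(360°/12) = 408.48 mm²); the cube at (-2.5, 12) (footprint 21.5×16.5) is included at this height (area 354.75 mm²); Merging all regions: the regions partially overlap — summed areas 763.23 mm² minus the doubly-counted overlap 23.24 mm² gives 739.99 mm² — area = 739.99 mm²; (rotated 50° about Z; rotation is an isometry so areas/perimeters/island counts are preserved). So its area = 739.99 mm². Layer 23 (z = 2.3): the r=6.5 cylinder contributes a regular 12-gon of circumradius 6.5 (area = (12/2)·6.500²·sin(360°/12) = 126.75 mm²); the sphere at (4.5, 3) does not reach this height (|z−center|=12.700 > r=12); the cube at (-2.5, 12) does not reach this height (z outside [2.5, 12.5]); Merging all regions: only the r=6.5 cylinder is present, so the union is just that shape — area = 126.75 mm²; (whole slice rotated 50° about Z — lengths, areas and connectivity unchanged). So its area = 126.75 mm². Layer 122 is larger (739.99 vs 126.75 mm²).

layer 122 (z = 12.2 mm)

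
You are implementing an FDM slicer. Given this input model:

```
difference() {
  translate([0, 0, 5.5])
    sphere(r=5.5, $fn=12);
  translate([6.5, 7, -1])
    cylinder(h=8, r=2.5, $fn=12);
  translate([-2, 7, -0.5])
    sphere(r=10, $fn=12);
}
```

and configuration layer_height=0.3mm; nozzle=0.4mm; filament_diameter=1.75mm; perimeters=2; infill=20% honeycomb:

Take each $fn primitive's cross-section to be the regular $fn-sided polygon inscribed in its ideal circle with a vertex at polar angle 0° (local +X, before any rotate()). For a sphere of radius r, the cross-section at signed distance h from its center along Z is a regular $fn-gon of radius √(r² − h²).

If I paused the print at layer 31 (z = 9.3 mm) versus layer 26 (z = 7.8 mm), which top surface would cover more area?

Layer 31 (z = 9.3): the sphere: section is a regular 12-gon, circumradius = √(r²−h²) = √(5.5²−3.8²) = 3.976 (area = (12/2)·3.976²·sin(360°/12) = 47.43 mm²); the cylinder at (6.5, 7) is not intersected at this z (z outside [-1, 7]); the r=10 sphere at (-2, 7) slices to a regular 12-gon of circumradius 1.990 (√(r²−h²) with h=9.8 from center) (area = (12/2)·1.990²·sin(360°/12) = 11.88 mm²); Taking the first minus the rest: starting from the r=5.5 sphere (47.43 mm²), the r=10 sphere at (-2, 7) misses the remaining region (no effect) — area = 47.43 mm². So its area = 47.43 mm². Layer 26 (z = 7.8): the sphere: section is a regular 12-gon, circumradius = √(r²−h²) = √(5.5²−2.3²) = 4.996 (area = (12/2)·4.996²·sin(360°/12) = 74.88 mm²); the cylinder at (6.5, 7) is absent (z outside [-1, 7]); the sphere at (-2, 7): section is a regular 12-gon, circumradius = √(r²−h²) = √(10²−8.3²) = 5.578 (area = (12/2)·5.578²·sin(360°/12) = 93.33 mm²); Subtracting the remaining from the first: starting from the r=5.5 sphere (74.88 mm²), the r=10 sphere at (-2, 7) partially overlaps it — only the 15.39 mm² overlap (of its 93.33 mm²) is removed, clipping the outline — area = 59.49 mm². So its area = 59.49 mm². Layer 26 is larger (59.49 vs 47.43 mm²).

layer 26 (z = 7.8 mm)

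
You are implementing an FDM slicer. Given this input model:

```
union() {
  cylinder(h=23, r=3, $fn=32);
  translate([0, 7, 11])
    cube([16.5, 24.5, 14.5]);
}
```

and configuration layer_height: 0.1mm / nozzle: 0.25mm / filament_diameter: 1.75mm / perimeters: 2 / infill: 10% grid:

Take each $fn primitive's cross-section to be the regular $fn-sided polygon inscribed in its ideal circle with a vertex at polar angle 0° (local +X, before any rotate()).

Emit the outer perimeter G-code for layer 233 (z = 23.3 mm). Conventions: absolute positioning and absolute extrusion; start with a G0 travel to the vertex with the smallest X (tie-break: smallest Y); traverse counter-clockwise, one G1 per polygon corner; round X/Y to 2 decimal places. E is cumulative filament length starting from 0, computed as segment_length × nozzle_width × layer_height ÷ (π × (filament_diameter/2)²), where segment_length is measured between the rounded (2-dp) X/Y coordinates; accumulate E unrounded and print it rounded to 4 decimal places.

At z = 23.3 mm: the cylinder does not reach this height (z outside [0, 23]); the cube at (0, 7) (footprint 16.5×24.5) is included at this height; Taking the union: only the 16.5×24.5 cube at (0, 7) is present, so the union is just that shape — 1 connected region. The outline is a single polygon with 4 vertices. Extrusion per mm of travel: 0.25 × 0.1 / (π × 0.875²) = 0.010394. Accumulating E over each segment gives final E = 0.8523.

G0 X0.00 Y7.00 Z23.30
G1 X16.50 Y7.00 E0.1715
G1 X16.50 Y31.50 E0.4261
G1 X0.00 Y31.50 E0.5976
G1 X0.00 Y7.00 E0.8523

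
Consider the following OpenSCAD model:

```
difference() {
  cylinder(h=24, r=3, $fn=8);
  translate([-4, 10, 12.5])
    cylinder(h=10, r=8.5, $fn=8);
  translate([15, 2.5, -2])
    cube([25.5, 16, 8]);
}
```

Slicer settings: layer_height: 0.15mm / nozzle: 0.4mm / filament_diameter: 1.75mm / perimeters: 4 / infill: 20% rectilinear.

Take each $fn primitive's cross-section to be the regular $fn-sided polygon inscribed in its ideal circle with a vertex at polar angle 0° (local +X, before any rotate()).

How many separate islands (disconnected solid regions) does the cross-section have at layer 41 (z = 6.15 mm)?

1

At z = 6.15 mm: the cylinder: section is a regular 8-gon, circumradius r=3; the cylinder at (-4, 10) is absent (z outside [12.5, 22.5]); the cube at (15, 2.5) does not reach this height (z outside [-2, 6]); Taking the first minus the rest: none of the subtracted shapes is present at this height, so the r=3 cylinder is unchanged — 1 connected region. Overall, the cross-section is a single solid region. Island count = 1.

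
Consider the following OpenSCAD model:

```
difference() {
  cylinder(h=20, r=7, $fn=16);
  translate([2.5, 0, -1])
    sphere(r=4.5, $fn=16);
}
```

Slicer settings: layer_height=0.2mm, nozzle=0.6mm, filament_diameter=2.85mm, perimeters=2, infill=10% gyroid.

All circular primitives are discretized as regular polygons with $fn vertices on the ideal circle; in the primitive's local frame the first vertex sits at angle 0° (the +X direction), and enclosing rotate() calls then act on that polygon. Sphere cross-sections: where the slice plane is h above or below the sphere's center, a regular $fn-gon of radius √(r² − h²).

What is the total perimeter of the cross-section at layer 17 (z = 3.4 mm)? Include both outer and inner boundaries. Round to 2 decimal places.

49.59 mm

At z = 3.4 mm: the cylinder: section is a regular 16-gon, circumradius r=7 (perimeter = 2·16·7.000·sin(180°/16) = 43.70 mm); the r=4.5 sphere at (2.5, 0) contributes a regular 16-gon of circumradius √(4.5²−4.4²) = 0.943 (perimeter = 2·16·0.943·sin(180°/16) = 5.89 mm); Taking the first minus the rest: starting from the r=7 cylinder, the r=4.5 sphere at (2.5, 0) lies wholly inside it (removes its full 2.72 mm² and its 5.89 mm outline becomes a hole wall) — boundary (outer + 1 inner loop) = 49.59 mm. Overall, the cross-section is one region with 1 hole. Total boundary length (outer + inner) = 49.59 mm.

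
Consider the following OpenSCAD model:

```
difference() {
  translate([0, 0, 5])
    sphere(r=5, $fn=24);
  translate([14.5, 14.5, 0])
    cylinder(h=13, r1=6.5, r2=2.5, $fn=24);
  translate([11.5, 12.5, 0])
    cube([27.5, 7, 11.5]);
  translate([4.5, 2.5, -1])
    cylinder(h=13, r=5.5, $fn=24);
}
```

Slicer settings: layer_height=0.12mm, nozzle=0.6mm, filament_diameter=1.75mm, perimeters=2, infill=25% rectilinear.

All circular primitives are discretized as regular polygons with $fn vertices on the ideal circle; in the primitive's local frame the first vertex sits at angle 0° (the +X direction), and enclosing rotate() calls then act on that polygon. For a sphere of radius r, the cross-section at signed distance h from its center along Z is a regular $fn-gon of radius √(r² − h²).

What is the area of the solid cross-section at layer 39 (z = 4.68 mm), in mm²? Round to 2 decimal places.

At z = 4.68 mm: the r=5 sphere contributes a regular 24-gon of circumradius √(5²−0.32²) = 4.990 (area = (24/2)·4.990²·sin(360°/24) = 77.33 mm²); the cone at (14.5, 14.5) contributes a regular 24-gon of circumradius 5.060 (interpolated between r1=6.5 and r2=2.5 at t=0.360) (area = (24/2)·5.060²·sin(360°/24) = 79.52 mm²); the cube at (11.5, 12.5) is present — its section is the full 27.5×7 rectangle (area 192.50 mm²); the cylinder at (4.5, 2.5): section is a regular 24-gon, circumradius r=5.5 (area = (24/2)·5.500²·sin(360°/24) = 93.95 mm²); After the difference (first − rest): starting from the r=5 sphere (77.33 mm²), the cone at (14.5, 14.5) misses the remaining region (no effect); the 27.5×7 cube at (11.5, 12.5) misses the remaining region (no effect); the r=5.5 cylinder at (4.5, 2.5) partially overlaps it — only the 33.92 mm² overlap (of its 93.95 mm²) is removed, clipping the outline — area = 43.41 mm². Overall, the cross-section is a single solid region. Net area = 43.41 mm².

43.41 mm²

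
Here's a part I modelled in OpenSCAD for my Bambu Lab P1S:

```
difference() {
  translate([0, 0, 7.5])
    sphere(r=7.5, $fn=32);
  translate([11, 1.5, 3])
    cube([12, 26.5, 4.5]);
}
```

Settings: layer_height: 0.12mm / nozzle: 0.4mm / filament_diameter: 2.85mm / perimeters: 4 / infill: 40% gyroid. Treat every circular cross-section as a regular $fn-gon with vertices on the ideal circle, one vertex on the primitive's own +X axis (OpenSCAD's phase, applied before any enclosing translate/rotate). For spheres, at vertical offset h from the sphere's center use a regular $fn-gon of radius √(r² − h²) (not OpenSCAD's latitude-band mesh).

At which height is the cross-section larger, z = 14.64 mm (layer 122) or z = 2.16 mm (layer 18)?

Layer 122 (z = 14.64): the r=7.5 sphere contributes a regular 32-gon of circumradius √(7.5²−7.14²) = 2.296 (area = (32/2)·2.296²·sin(360°/32) = 16.45 mm²); the cube at (11, 1.5) does not reach this height (z outside [3, 7.5]); Subtracting the remaining from the first: none of the subtracted shapes is present at this height, so the r=7.5 sphere is unchanged — area = 16.45 mm². So its area = 16.45 mm². Layer 18 (z = 2.16): the r=7.5 sphere contributes a regular 32-gon of circumradius √(7.5²−5.34²) = 5.266 (area = (32/2)·5.266²·sin(360°/32) = 86.57 mm²); the cube at (11, 1.5) does not reach this height (z outside [3, 7.5]); Taking the first minus the rest: none of the subtracted shapes is present at this height, so the r=7.5 sphere is unchanged — area = 86.57 mm². So its area = 86.57 mm². Layer 18 is larger (86.57 vs 16.45 mm²).

layer 18 (z = 2.16 mm)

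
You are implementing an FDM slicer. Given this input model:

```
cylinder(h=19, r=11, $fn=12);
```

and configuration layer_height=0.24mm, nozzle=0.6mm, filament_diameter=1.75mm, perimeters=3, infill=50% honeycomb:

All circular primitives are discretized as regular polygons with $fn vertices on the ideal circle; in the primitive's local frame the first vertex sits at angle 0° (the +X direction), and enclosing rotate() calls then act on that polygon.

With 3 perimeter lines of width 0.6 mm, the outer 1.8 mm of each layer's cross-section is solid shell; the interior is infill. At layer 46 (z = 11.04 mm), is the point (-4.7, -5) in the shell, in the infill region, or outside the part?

infill

At z = 11.04 mm: the cylinder: section is a regular 12-gon, circumradius r=11. Overall, the cross-section is a single solid region. The nearest boundary edge runs (-9.53, -5.50)→(-5.50, -9.53); distance from the point to it = 3.77 mm. The point is inside the cross-section and 3.77 mm from the nearest boundary — more than the 1.8 mm shell width (3 × 0.6), so it's in the infill interior.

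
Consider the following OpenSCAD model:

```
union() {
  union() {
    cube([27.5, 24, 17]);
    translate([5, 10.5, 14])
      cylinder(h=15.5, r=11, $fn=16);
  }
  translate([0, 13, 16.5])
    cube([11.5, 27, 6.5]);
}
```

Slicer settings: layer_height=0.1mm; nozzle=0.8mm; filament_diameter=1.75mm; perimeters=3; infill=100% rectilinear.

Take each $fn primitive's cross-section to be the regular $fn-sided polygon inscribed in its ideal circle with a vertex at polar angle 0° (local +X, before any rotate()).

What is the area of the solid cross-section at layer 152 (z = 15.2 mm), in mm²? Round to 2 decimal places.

At z = 15.2 mm: the 27.5×24 cube contributes its full rectangle (area 660.00 mm²); the cylinder at (5, 10.5): section is a regular 16-gon, circumradius r=11 (area = (16/2)·11.000²·sin(360°/16) = 370.44 mm²); Combining (union): the regions partially overlap — summed areas 1030.44 mm² minus the doubly-counted overlap 288.70 mm² gives 741.74 mm² — area = 741.74 mm²; the cube at (0, 13) is absent (z outside [16.5, 23]); Taking the union: only that combined region is present, so the union is just that shape — area = 741.74 mm². Overall, the cross-section is a single solid region. Net area = 741.74 mm².

741.74 mm²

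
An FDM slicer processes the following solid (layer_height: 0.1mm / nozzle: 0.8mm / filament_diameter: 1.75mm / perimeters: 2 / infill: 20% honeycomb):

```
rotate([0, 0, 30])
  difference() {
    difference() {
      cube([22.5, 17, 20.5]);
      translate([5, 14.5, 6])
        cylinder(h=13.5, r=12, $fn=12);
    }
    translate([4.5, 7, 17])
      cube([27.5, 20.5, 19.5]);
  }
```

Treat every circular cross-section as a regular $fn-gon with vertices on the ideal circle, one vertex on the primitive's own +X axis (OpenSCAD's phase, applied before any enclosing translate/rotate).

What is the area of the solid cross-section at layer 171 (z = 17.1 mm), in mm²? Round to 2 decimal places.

111.99 mm²

At z = 17.1 mm: the cube is present — its section is the full 22.5×17 rectangle (area 382.50 mm²); the r=12 cylinder at (5, 14.5) gives a regular 12-gon of circumradius 12 (constant along its height) (area = (12/2)·12.000²·sin(360°/12) = 432.00 mm²); Subtracting the remaining from the first: starting from the 22.5×17 cube (382.50 mm²), the r=12 cylinder at (5, 14.5) partially overlaps it — only the 206.31 mm² overlap (of its 432.00 mm²) is removed, clipping the outline — area = 176.19 mm²; the 27.5×20.5 cube at (4.5, 7) contributes its full rectangle (area 563.75 mm²); After the difference (first − rest): starting from that combined region (176.19 mm²), the 27.5×20.5 cube at (4.5, 7) partially overlaps it — only the 64.20 mm² overlap (of its 563.75 mm²) is removed, clipping the outline — area = 111.99 mm²; (whole slice rotated 30° about Z — lengths, areas and connectivity unchanged). Overall, the cross-section is a single solid region. Net area = 111.99 mm².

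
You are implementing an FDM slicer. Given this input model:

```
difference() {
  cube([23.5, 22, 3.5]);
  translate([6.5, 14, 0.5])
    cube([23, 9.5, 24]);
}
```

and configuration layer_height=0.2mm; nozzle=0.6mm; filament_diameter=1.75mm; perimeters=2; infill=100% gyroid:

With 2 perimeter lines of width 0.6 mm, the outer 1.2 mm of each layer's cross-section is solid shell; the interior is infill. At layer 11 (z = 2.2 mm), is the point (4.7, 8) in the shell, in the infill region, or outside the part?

At z = 2.2 mm: the 23.5×22 cube contributes its full rectangle; the 23×9.5 cube at (6.5, 14) contributes its full rectangle; After the difference (first − rest): starting from the 23.5×22 cube, the 23×9.5 cube at (6.5, 14) partially overlaps it — only the 136.00 mm² overlap (of its 218.50 mm²) is removed, clipping the outline — 1 connected region. Overall, the cross-section is a single solid region. The nearest boundary edge runs (0.00, 0.00)→(0.00, 22.00); distance from the point to it = 4.70 mm. The point is inside the cross-section and 4.70 mm from the nearest boundary — more than the 1.2 mm shell width (2 × 0.6), so it's in the infill interior.

infill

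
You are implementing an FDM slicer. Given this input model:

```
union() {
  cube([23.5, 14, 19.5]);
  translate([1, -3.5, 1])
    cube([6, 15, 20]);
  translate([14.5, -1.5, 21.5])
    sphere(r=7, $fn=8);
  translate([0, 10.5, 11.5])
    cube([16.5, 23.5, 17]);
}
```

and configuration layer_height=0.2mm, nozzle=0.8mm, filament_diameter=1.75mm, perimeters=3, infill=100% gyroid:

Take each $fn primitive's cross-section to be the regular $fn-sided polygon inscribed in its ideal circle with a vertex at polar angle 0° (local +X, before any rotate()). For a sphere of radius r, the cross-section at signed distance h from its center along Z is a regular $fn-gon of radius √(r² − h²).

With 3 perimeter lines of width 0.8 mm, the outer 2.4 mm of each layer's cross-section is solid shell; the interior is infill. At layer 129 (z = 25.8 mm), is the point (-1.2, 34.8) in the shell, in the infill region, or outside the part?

outside

At z = 25.8 mm: the cube is absent (z outside [0, 19.5]); the cube at (1, -3.5) is not intersected at this z (z outside [1, 21]); the r=7 sphere at (14.5, -1.5) contributes a regular 8-gon of circumradius √(7²−4.3²) = 5.524; the 16.5×23.5 cube at (0, 10.5) contributes its full rectangle; Merging all regions: the 2 present regions are separate (no shared area or edge), so areas and boundary lengths simply add and each stays a separate island — 2 connected regions. Overall, the cross-section has 2 separate islands. The nearest boundary edge runs (0.00, 10.50)→(0.00, 34.00); distance from the point to it = 1.44 mm. The point is not inside any of the regions above, so it lies outside the cross-section (1.44 mm from the nearest boundary).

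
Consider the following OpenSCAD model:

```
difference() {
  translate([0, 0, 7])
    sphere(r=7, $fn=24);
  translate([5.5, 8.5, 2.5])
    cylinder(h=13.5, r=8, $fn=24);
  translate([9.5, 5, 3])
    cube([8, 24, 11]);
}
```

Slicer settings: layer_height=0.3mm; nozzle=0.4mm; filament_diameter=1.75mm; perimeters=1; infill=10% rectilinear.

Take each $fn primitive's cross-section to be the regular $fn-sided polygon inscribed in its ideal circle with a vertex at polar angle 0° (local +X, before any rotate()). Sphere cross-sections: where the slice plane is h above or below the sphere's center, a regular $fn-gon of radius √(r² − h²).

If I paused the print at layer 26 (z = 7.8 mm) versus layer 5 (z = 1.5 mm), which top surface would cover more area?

Layer 26 (z = 7.8): the r=7 sphere contributes a regular 24-gon of circumradius √(7²−0.8²) = 6.954 (area = (24/2)·6.954²·sin(360°/24) = 150.20 mm²); the cylinder at (5.5, 8.5): section is a regular 24-gon, circumradius r=8 (area = (24/2)·8.000²·sin(360°/24) = 198.77 mm²); the cube at (9.5, 5) (footprint 8×24) is included at this height (area 192.00 mm²); Taking the first minus the rest: starting from the r=7 sphere (150.20 mm²), the r=8 cylinder at (5.5, 8.5) partially overlaps it — only the 35.58 mm² overlap (of its 198.77 mm²) is removed, clipping the outline; the 8×24 cube at (9.5, 5) misses the remaining region (no effect) — area = 114.62 mm². So its area = 114.62 mm². Layer 5 (z = 1.5): the r=7 sphere slices to a regular 24-gon of circumradius 4.330 (√(r²−h²) with h=5.5 from center) (area = (24/2)·4.330²·sin(360°/24) = 58.23 mm²); the cylinder at (5.5, 8.5) does not reach this height (z outside [2.5, 16]); the cube at (9.5, 5) is not intersected at this z (z outside [3, 14]); Taking the first minus the rest: none of the subtracted shapes is present at this height, so the r=7 sphere is unchanged — area = 58.23 mm². So its area = 58.23 mm². Layer 26 is larger (114.62 vs 58.23 mm²).

layer 26 (z = 7.8 mm)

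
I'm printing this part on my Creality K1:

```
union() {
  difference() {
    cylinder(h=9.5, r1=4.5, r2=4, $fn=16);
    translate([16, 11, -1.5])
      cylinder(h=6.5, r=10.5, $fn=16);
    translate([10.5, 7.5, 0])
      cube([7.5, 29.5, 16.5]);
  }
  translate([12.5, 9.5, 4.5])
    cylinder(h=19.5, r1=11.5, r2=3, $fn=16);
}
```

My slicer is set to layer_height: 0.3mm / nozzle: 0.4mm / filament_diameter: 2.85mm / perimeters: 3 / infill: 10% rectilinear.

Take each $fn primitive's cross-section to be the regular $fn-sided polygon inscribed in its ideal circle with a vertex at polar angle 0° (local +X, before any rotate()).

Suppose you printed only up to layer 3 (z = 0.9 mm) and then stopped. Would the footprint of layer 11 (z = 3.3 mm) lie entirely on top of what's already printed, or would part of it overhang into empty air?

Compare the two slices. At z = 0.9: the cone: at t=0.095 of its height the radius interpolates to r₁+(r₂−r₁)t = 4.453, giving a regular 16-gon of that circumradius (area = (16/2)·4.453²·sin(360°/16) = 60.70 mm²); the cylinder at (16, 11): section is a regular 16-gon, circumradius r=10.5 (area = (16/2)·10.500²·sin(360°/16) = 337.53 mm²); the cube at (10.5, 7.5) is present — its section is the full 7.5×29.5 rectangle (area 221.25 mm²); After the difference (first − rest): starting from the cone (60.70 mm²), the r=10.5 cylinder at (16, 11) misses the remaining region (no effect); the 7.5×29.5 cube at (10.5, 7.5) misses the remaining region (no effect) — area = 60.70 mm²; the cone at (12.5, 9.5) does not reach this height (z outside [4.5, 24]); Merging all regions: only the result so far is present, so the union is just that shape — area = 60.70 mm². At z = 3.3: the cone contributes a regular 16-gon of circumradius 4.326 (interpolated between r1=4.5 and r2=4 at t=0.347) (area = (16/2)·4.326²·sin(360°/16) = 57.30 mm²); the cylinder at (16, 11): section is a regular 16-gon, circumradius r=10.5 (area = (16/2)·10.500²·sin(360°/16) = 337.53 mm²); the cube at (10.5, 7.5) is present — its section is the full 7.5×29.5 rectangle (area 221.25 mm²); Subtracting the remaining from the first: starting from the cone (57.30 mm²), the r=10.5 cylinder at (16, 11) misses the remaining region (no effect); the 7.5×29.5 cube at (10.5, 7.5) misses the remaining region (no effect) — area = 57.30 mm²; the cone at (12.5, 9.5) is absent (z outside [4.5, 24]); Combining (union): only the result so far is present, so the union is just that shape — area = 57.30 mm². Checking containment: the cross-section at z = 3.3 is a subset of the cross-section at z = 0.9.

entirely on top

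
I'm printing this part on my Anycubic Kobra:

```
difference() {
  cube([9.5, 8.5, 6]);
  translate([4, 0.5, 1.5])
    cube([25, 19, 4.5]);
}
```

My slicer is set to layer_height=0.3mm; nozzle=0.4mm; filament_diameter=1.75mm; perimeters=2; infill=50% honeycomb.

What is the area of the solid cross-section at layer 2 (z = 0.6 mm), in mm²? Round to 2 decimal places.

At z = 0.6 mm: the cube is present — its section is the full 9.5×8.5 rectangle (area 80.75 mm²); the cube at (4, 0.5) does not reach this height (z outside [1.5, 6]); Taking the first minus the rest: none of the subtracted shapes is present at this height, so the 9.5×8.5 cube is unchanged — area = 80.75 mm². Overall, the cross-section is a single solid region. Net area = 80.75 mm².

80.75 mm²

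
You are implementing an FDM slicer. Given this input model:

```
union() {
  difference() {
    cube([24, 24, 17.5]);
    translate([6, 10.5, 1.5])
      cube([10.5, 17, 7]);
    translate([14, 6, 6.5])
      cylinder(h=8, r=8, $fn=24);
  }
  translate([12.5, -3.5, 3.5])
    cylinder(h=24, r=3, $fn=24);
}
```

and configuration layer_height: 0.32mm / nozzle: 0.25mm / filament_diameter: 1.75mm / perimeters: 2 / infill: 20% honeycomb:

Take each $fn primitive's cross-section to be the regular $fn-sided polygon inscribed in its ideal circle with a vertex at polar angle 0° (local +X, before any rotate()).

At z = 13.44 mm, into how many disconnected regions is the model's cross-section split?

At z = 13.44 mm: the cube (footprint 24×24) is included at this height; the cube at (6, 10.5) is absent (z outside [1.5, 8.5]); the r=8 cylinder at (14, 6) contributes a regular 24-gon of circumradius 8; Taking the first minus the rest: starting from the 24×24 cube, the r=8 cylinder at (14, 6) partially overlaps it — only the 184.81 mm² overlap (of its 198.77 mm²) is removed, clipping the outline — 1 connected region; the r=3 cylinder at (12.5, -3.5) contributes a regular 24-gon of circumradius 3; Combining (union): the 2 present regions are separate (no shared area or edge), so areas and boundary lengths simply add and each stays a separate island — 2 connected regions. The result has 2 disconnected regions.

2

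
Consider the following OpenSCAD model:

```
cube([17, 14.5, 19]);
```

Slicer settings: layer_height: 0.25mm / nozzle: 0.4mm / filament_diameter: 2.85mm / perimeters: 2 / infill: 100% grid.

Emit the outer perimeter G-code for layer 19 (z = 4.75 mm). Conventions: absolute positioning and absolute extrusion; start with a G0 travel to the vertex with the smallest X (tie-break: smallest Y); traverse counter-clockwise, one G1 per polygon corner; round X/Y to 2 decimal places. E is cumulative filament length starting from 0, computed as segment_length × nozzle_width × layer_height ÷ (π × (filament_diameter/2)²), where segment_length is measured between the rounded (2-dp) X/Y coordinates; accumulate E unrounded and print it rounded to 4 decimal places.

At z = 4.75 mm: the cube is present — its section is the full 17×14.5 rectangle. The outline is a single polygon with 4 vertices. Extrusion per mm of travel: 0.4 × 0.25 / (π × 1.425²) = 0.015675. Accumulating E over each segment gives final E = 0.9876.

G0 X0.00 Y0.00 Z4.75
G1 X17.00 Y0.00 E0.2665
G1 X17.00 Y14.50 E0.4938
G1 X0.00 Y14.50 E0.7603
G1 X0.00 Y0.00 E0.9876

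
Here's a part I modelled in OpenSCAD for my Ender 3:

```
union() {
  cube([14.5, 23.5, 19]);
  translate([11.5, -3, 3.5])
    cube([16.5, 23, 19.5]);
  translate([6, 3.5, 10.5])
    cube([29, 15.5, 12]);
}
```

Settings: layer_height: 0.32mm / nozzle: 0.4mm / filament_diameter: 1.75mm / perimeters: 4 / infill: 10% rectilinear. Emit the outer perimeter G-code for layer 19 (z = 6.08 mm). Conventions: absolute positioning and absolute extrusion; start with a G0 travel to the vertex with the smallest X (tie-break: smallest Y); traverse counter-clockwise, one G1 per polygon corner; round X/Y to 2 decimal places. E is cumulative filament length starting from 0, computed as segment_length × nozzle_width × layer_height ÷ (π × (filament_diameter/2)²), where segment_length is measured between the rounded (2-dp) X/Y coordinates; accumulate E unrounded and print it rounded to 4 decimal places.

At z = 6.08 mm: the cube is present — its section is the full 14.5×23.5 rectangle; the cube at (11.5, -3) is present — its section is the full 16.5×23 rectangle; the cube at (6, 3.5) does not reach this height (z outside [10.5, 22.5]); Taking the union: the regions partially overlap (shared area 60.00 mm²), so overlapping operands fuse into one piece — 1 connected region. The outline is a single polygon with 8 vertices. Extrusion per mm of travel: 0.4 × 0.32 / (π × 0.875²) = 0.053216. Accumulating E over each segment gives final E = 5.8006.

G0 X0.00 Y0.00 Z6.08
G1 X11.50 Y0.00 E0.6120
G1 X11.50 Y-3.00 E0.7716
G1 X28.00 Y-3.00 E1.6497
G1 X28.00 Y20.00 E2.8737
G1 X14.50 Y20.00 E3.5921
G1 X14.50 Y23.50 E3.7784
G1 X0.00 Y23.50 E4.5500
G1 X0.00 Y0.00 E5.8006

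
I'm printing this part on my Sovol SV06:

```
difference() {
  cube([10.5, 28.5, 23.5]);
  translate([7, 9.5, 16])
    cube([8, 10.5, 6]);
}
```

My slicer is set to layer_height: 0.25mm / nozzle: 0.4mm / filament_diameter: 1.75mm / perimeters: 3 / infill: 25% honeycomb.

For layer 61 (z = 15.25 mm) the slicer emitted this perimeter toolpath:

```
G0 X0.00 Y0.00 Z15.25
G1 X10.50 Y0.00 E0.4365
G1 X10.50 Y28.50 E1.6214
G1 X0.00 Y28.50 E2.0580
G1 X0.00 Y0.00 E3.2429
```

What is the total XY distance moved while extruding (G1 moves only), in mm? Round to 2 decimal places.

Sum the Euclidean lengths of each G1 segment: total = 78.00 mm.

78.00 mm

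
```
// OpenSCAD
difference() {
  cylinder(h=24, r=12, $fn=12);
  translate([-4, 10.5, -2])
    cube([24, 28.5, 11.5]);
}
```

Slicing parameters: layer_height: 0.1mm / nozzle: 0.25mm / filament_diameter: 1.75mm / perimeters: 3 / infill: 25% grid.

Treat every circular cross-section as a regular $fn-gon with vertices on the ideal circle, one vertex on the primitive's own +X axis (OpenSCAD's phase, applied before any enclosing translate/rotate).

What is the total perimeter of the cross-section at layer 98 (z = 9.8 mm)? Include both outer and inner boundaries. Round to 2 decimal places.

74.54 mm

At z = 9.8 mm: the r=12 cylinder contributes a regular 12-gon of circumradius 12 (perimeter = 2·12·12.000·sin(180°/12) = 74.54 mm); the cube at (-4, 10.5) is not intersected at this z (z outside [-2, 9.5]); Taking the first minus the rest: none of the subtracted shapes is present at this height, so the r=12 cylinder is unchanged — boundary = 74.54 mm. Overall, the cross-section is a single solid region. Total boundary length (outer) = 74.54 mm.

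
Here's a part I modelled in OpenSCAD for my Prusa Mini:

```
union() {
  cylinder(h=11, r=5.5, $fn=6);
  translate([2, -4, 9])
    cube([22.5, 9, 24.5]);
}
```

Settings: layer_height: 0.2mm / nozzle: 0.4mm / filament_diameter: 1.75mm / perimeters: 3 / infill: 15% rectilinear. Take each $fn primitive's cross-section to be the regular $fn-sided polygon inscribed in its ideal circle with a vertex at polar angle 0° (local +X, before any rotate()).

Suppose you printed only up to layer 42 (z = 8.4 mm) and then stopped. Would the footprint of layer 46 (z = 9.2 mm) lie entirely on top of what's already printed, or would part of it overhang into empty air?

Compare the two slices. At z = 8.4: the r=5.5 cylinder contributes a regular 6-gon of circumradius 5.5 (area = (6/2)·5.500²·sin(360°/6) = 78.59 mm²); the cube at (2, -4) is absent (z outside [9, 33.5]); Taking the union: only the r=5.5 cylinder is present, so the union is just that shape — area = 78.59 mm². At z = 9.2: the cylinder: section is a regular 6-gon, circumradius r=5.5 (area = (6/2)·5.500²·sin(360°/6) = 78.59 mm²); the cube at (2, -4) (footprint 22.5×9) is included at this height (area 202.50 mm²); Merging all regions: the regions partially overlap — summed areas 281.09 mm² minus the doubly-counted overlap 19.50 mm² gives 261.59 mm² — area = 261.59 mm². Checking containment: at z = 9.2 the cross-section extends beyond the z = 8.4 cross-section by about 183.00 mm².

part overhangs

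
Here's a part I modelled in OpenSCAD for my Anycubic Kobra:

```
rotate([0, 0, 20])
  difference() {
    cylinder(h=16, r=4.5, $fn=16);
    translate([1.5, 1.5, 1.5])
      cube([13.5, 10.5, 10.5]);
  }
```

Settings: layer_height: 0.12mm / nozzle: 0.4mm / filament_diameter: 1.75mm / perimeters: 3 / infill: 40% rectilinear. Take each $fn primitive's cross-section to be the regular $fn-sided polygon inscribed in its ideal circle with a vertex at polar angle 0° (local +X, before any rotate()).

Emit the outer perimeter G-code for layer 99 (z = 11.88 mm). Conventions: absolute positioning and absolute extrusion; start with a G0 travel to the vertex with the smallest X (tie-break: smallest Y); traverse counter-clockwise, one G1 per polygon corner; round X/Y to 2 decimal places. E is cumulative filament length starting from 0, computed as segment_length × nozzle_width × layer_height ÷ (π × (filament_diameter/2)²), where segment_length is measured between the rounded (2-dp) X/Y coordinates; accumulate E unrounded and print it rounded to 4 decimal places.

G0 X-4.50 Y0.20 Z11.88
G1 X-4.23 Y-1.54 E0.0351
G1 X-3.32 Y-3.04 E0.0702
G1 X-1.90 Y-4.08 E0.1053
G1 X-0.20 Y-4.50 E0.1402
G1 X1.54 Y-4.23 E0.1754
G1 X3.04 Y-3.32 E0.2104
G1 X4.08 Y-1.90 E0.2455
G1 X4.50 Y-0.20 E0.2804
G1 X4.23 Y1.54 E0.3156
G1 X3.44 Y2.85 E0.3461
G1 X0.90 Y1.92 E0.4001
G1 X-0.03 Y4.46 E0.4541
G1 X-1.54 Y4.23 E0.4846
G1 X-3.04 Y3.32 E0.5196
G1 X-4.08 Y1.90 E0.5547
G1 X-4.50 Y0.20 E0.5896

At z = 11.88 mm: the cylinder: section is a regular 16-gon, circumradius r=4.5; the cube at (1.5, 1.5) (footprint 13.5×10.5) is included at this height; Subtracting the remaining from the first: starting from the r=4.5 cylinder, the 13.5×10.5 cube at (1.5, 1.5) partially overlaps it — only the 4.70 mm² overlap (of its 141.75 mm²) is removed, clipping the outline — 1 connected region; (rotated 20° about Z; rotation is an isometry so areas/perimeters/island counts are preserved). The outline is a single polygon with 16 vertices. Extrusion per mm of travel: 0.4 × 0.12 / (π × 0.875²) = 0.019956. Accumulating E over each segment gives final E = 0.5896.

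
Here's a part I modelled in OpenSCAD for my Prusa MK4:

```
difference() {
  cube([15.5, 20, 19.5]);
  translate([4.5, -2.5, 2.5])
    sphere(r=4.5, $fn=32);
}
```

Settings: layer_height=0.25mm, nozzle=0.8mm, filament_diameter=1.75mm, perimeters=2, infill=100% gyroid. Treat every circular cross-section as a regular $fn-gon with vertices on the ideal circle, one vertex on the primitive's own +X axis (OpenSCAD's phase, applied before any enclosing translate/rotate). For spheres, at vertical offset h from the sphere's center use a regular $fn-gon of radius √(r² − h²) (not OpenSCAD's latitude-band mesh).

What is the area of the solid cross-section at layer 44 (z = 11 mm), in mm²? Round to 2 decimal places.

310.00 mm²

At z = 11 mm: the cube is present — its section is the full 15.5×20 rectangle (area 310.00 mm²); the sphere at (4.5, -2.5) is not intersected at this z (|z−center|=8.500 > r=4.5); After the difference (first − rest): none of the subtracted shapes is present at this height, so the 15.5×20 cube is unchanged — area = 310.00 mm². Overall, the cross-section is a single solid region. Net area = 310.00 mm².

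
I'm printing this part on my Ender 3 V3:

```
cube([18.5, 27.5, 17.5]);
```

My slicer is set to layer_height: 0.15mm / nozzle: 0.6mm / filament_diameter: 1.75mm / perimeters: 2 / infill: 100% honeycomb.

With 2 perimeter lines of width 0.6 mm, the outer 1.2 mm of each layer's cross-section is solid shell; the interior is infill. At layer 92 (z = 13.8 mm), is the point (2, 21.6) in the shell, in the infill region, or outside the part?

At z = 13.8 mm: the cube is present — its section is the full 18.5×27.5 rectangle. Overall, the cross-section is a single solid region. The nearest boundary edge runs (0.00, 27.50)→(0.00, 0.00); distance from the point to it = 2.00 mm. The point is inside the cross-section and 2.00 mm from the nearest boundary — more than the 1.2 mm shell width (2 × 0.6), so it's in the infill interior.

infill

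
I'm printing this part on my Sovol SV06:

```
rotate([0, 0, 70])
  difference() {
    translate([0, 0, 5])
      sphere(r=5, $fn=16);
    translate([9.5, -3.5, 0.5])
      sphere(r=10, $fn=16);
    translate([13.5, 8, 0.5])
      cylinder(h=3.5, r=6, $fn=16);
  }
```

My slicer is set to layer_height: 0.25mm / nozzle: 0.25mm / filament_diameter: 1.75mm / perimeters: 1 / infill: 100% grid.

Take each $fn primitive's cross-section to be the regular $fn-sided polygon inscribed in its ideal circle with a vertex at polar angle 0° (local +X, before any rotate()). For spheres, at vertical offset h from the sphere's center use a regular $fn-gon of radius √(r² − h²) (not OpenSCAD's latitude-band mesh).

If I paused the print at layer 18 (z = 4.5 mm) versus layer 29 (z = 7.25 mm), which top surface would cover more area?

layer 29 (z = 7.25 mm)

Layer 18 (z = 4.5): the sphere: section is a regular 16-gon, circumradius = √(r²−h²) = √(5²−0.5²) = 4.975 (area = (16/2)·4.975²·sin(360°/16) = 75.77 mm²); the sphere at (9.5, -3.5): section is a regular 16-gon, circumradius = √(r²−h²) = √(10²−4²) = 9.165 (area = (16/2)·9.165²·sin(360°/16) = 257.16 mm²); the cylinder at (13.5, 8) is absent (z outside [0.5, 4]); Taking the first minus the rest: starting from the r=5 sphere (75.77 mm²), the r=10 sphere at (9.5, -3.5) partially overlaps it — only the 23.69 mm² overlap (of its 257.16 mm²) is removed, clipping the outline — area = 52.08 mm²; (whole slice rotated 70° about Z — lengths, areas and connectivity unchanged). So its area = 52.08 mm². Layer 29 (z = 7.25): the r=5 sphere contributes a regular 16-gon of circumradius √(5²−2.25²) = 4.465 (area = (16/2)·4.465²·sin(360°/16) = 61.04 mm²); the r=10 sphere at (9.5, -3.5) slices to a regular 16-gon of circumradius 7.378 (√(r²−h²) with h=6.75 from center) (area = (16/2)·7.378²·sin(360°/16) = 166.66 mm²); the cylinder at (13.5, 8) is absent (z outside [0.5, 4]); Taking the first minus the rest: starting from the r=5 sphere (61.04 mm²), the r=10 sphere at (9.5, -3.5) partially overlaps it — only the 5.96 mm² overlap (of its 166.66 mm²) is removed, clipping the outline — area = 55.08 mm²; (rotated 70° about Z; rotation is an isometry so areas/perimeters/island counts are preserved). So its area = 55.08 mm². Layer 29 is larger (55.08 vs 52.08 mm²).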